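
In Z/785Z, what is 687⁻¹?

8

Apply the Euclidean algorithm and back-substitute:
785 = 1*687 + 98
687 = 7*98 + 1
98 = 98*1 + 0
gcd(687, 785) = 1, so the inverse exists.
Bézout: 1 = −7*785 + 8*687.
So 687⁻¹ ≡ 8 (mod 785).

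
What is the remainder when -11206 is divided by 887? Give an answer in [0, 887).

325

-11206 = -13×887 + 325, so -11206 ≡ 325 (mod 887).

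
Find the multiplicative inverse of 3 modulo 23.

Run the extended Euclidean algorithm:
23 = 7×3 + 2
3 = 1×2 + 1
2 = 2×1 + 0
gcd(3, 23) = 1, so the inverse exists.
Back-substitute for 1:
1 = 1×3 − 1×2
  = −1×23 + 8×3
So 3⁻¹ ≡ 8 (mod 23).

8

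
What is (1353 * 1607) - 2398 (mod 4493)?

1754

1353 * 1607 = 2174271 ≡ 4152 (mod 4493)
4152 - 2398 = 1754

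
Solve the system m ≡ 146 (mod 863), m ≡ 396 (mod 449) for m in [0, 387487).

49337

863⁻¹ mod 449: 863×372 ≡ 1 (mod 449), so 863⁻¹ ≡ 372.
m = 146 + 863×((396 − 146)×372 mod 449) = 146 + 863×57 = 49337.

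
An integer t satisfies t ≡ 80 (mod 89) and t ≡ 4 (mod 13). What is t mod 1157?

89⁻¹ mod 13: 89·6 ≡ 1 (mod 13), so 89⁻¹ ≡ 6.
t = 80 + 89·((4 − 80)·6 mod 13) = 80 + 89·12 = 1148.
Check: 1148 mod 89 = 80, 1148 mod 13 = 4. ✓

1148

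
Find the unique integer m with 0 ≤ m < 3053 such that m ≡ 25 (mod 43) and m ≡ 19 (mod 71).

2433

43⁻¹ mod 71: 43·38 ≡ 1 (mod 71), so 43⁻¹ ≡ 38.
m = 25 + 43·((19 − 25)·38 mod 71) = 25 + 43·56 = 2433.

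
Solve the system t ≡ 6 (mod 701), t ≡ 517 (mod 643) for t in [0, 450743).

293725

701⁻¹ mod 643: 701*255 ≡ 1 (mod 643), so 701⁻¹ ≡ 255.
t = 6 + 701*((517 − 6)*255 mod 643) = 6 + 701*419 = 293725.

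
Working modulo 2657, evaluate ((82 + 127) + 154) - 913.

82 + 127 = 209
209 + 154 = 363
363 - 913 = -550 ≡ 2107 (mod 2657)

2107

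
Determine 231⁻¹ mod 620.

Apply the Euclidean algorithm and back-substitute:
620 = 2*231 + 158
231 = 1*158 + 73
158 = 2*73 + 12
73 = 6*12 + 1
12 = 12*1 + 0
gcd(231, 620) = 1, so the inverse exists.
Bézout: 1 = −19*620 + 51*231.
So 231⁻¹ ≡ 51 (mod 620).

51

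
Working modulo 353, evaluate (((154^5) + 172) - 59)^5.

(154)^5 ≡ 71 (mod 353)
71 + 172 = 243
243 - 59 = 184
(184)^5 ≡ 267 (mod 353)

267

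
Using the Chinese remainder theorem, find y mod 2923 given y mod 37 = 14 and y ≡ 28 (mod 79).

37⁻¹ mod 79: 37·47 ≡ 1 (mod 79), so 37⁻¹ ≡ 47.
y = 14 + 37·((28 − 14)·47 mod 79) = 14 + 37·26 = 976.
Check: 976 mod 37 = 14, 976 mod 79 = 28. ✓

976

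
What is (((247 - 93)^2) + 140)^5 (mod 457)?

77

247 - 93 = 154
(154)^2 ≡ 409 (mod 457)
409 + 140 = 549 ≡ 92 (mod 457)
(92)^5 ≡ 77 (mod 457)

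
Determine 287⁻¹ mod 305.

Apply the Euclidean algorithm and back-substitute:
305 = 1*287 + 18
287 = 15*18 + 17
18 = 1*17 + 1
17 = 17*1 + 0
gcd(287, 305) = 1, so the inverse exists.
Bézout: 1 = 16*305 − 17*287.
So 287⁻¹ ≡ −17 ≡ 288 (mod 305).

288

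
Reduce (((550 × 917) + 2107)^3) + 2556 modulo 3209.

2276

550 × 917 = 504350 ≡ 537 (mod 3209)
537 + 2107 = 2644
(2644)^3 ≡ 2929 (mod 3209)
2929 + 2556 = 5485 ≡ 2276 (mod 3209)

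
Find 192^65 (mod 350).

82

Using repeated squaring:
192^1 ≡ 192 (mod 350)
192^2 ≡ 192^2 = 36864 ≡ 114 (mod 350)
192^4 ≡ 114^2 = 12996 ≡ 46 (mod 350)
192^8 ≡ 46^2 = 2116 ≡ 16 (mod 350)
192^16 ≡ 16^2 = 256 (mod 350)
192^32 ≡ 256^2 = 65536 ≡ 86 (mod 350)
192^64 ≡ 86^2 = 7396 ≡ 46 (mod 350)
192^65 = 192^64 · 192^1 ≡ 46 · 192 (mod 350).
46 · 192 = 8832 ≡ 82 (mod 350).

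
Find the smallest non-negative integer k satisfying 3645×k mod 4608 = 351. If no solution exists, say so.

gcd(3645, 4608) = 9, and 9 | 351, so solutions exist.
Divide through by 9: 405×k ≡ 39 (mod 512).
405⁻¹ ≡ 445 (mod 512).
k ≡ 445×39 ≡ 459 (mod 512).
The smallest non-negative solution is k = 459.

459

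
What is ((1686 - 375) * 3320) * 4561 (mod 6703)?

1686 - 375 = 1311
1311 * 3320 = 4352520 ≡ 2273 (mod 6703)
2273 * 4561 = 10367153 ≡ 4315 (mod 6703)

4315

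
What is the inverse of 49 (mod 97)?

By the extended Euclidean algorithm:
97 = 1×49 + 48
49 = 1×48 + 1
48 = 48×1 + 0
gcd(49, 97) = 1, so the inverse exists.
Bézout: 1 = −1×97 + 2×49.
So 49⁻¹ ≡ 2 (mod 97).

2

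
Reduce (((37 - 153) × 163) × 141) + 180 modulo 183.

37 - 153 = -116 ≡ 67 (mod 183)
67 × 163 = 10921 ≡ 124 (mod 183)
124 × 141 = 17484 ≡ 99 (mod 183)
99 + 180 = 279 ≡ 96 (mod 183)

96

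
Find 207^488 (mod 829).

467

488 in binary is 111101000, i.e. 488 = 256 + 128 + 64 + 32 + 8.
207^1 ≡ 207 (mod 829)
207^2 ≡ 207^2 = 42849 ≡ 570 (mod 829)
207^4 ≡ 570^2 = 324900 ≡ 761 (mod 829)
207^8 ≡ 761^2 = 579121 ≡ 479 (mod 829)
207^16 ≡ 479^2 = 229441 ≡ 637 (mod 829)
207^32 ≡ 637^2 = 405769 ≡ 388 (mod 829)
207^64 ≡ 388^2 = 150544 ≡ 495 (mod 829)
207^128 ≡ 495^2 = 245025 ≡ 470 (mod 829)
207^256 ≡ 470^2 = 220900 ≡ 386 (mod 829)
207^488 = 207^256 · 207^128 · 207^64 · 207^32 · 207^8 ≡ 386 · 470 · 495 · 388 · 479 (mod 829).
Accumulate the product:
386 · 470 = 181420 ≡ 698
698 · 495 = 345510 ≡ 646
646 · 388 = 250648 ≡ 290
290 · 479 = 138910 ≡ 467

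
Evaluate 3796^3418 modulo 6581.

3418 in binary is 110101011010, i.e. 3418 = 2048 + 1024 + 256 + 64 + 16 + 8 + 2.
3796^1 ≡ 3796 (mod 6581)
3796^2 ≡ 3796^2 = 14409616 ≡ 3807 (mod 6581)
3796^4 ≡ 3807^2 = 14493249 ≡ 1887 (mod 6581)
3796^8 ≡ 1887^2 = 3560769 ≡ 448 (mod 6581)
3796^16 ≡ 448^2 = 200704 ≡ 3274 (mod 6581)
3796^32 ≡ 3274^2 = 10719076 ≡ 5208 (mod 6581)
3796^64 ≡ 5208^2 = 27123264 ≡ 2963 (mod 6581)
3796^128 ≡ 2963^2 = 8779369 ≡ 315 (mod 6581)
3796^256 ≡ 315^2 = 99225 ≡ 510 (mod 6581)
3796^512 ≡ 510^2 = 260100 ≡ 3441 (mod 6581)
3796^1024 ≡ 3441^2 = 11840481 ≡ 1262 (mod 6581)
3796^2048 ≡ 1262^2 = 1592644 ≡ 42 (mod 6581)
3796^3418 = 3796^2048 × 3796^1024 × 3796^256 × 3796^64 × 3796^16 × 3796^8 × 3796^2 ≡ 42 × 1262 × 510 × 2963 × 3274 × 448 × 3807 (mod 6581).
Accumulate the product:
42 × 1262 = 53004 ≡ 356
356 × 510 = 181560 ≡ 3873
3873 × 2963 = 11475699 ≡ 5016
5016 × 3274 = 16422384 ≡ 2789
2789 × 448 = 1249472 ≡ 5663
5663 × 3807 = 21559041 ≡ 6266

6266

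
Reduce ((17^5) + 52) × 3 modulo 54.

(17)^5 ≡ 35 (mod 54)
35 + 52 = 87 ≡ 33 (mod 54)
33 × 3 = 99 ≡ 45 (mod 54)

45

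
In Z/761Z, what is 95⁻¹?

761 = 8×95 + 1
95 = 95×1 + 0
gcd(95, 761) = 1, so the inverse exists.
Bézout: 1 = 1×761 − 8×95.
So 95⁻¹ ≡ −8 ≡ 753 (mod 761).

753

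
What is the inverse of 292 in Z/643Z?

643 = 2*292 + 59
292 = 4*59 + 56
59 = 1*56 + 3
56 = 18*3 + 2
3 = 1*2 + 1
2 = 2*1 + 0
gcd(292, 643) = 1, so the inverse exists.
Back-substitute for 1:
1 = 1*3 − 1*2
  = −1*56 + 19*3
  = 19*59 − 20*56
  = −20*292 + 99*59
  = 99*643 − 218*292
So 292⁻¹ ≡ −218 ≡ 425 (mod 643).

425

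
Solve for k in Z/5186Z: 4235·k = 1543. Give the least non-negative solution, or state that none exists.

1907

gcd(4235, 5186) = 1, so a unique solution mod 5186 exists.
4235⁻¹ ≡ 1107 (mod 5186).
k ≡ 1107·1543 ≡ 1907 (mod 5186).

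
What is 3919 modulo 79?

3919 = 49×79 + 48, so 3919 ≡ 48 (mod 79).

48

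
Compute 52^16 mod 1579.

877

Using repeated squaring:
52^1 ≡ 52 (mod 1579)
52^2 ≡ 52^2 = 2704 ≡ 1125 (mod 1579)
52^4 ≡ 1125^2 = 1265625 ≡ 846 (mod 1579)
52^8 ≡ 846^2 = 715716 ≡ 429 (mod 1579)
52^16 ≡ 429^2 = 184041 ≡ 877 (mod 1579)
So 52^16 ≡ 877 (mod 1579).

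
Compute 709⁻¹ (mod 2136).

949

By the extended Euclidean algorithm:
2136 = 3×709 + 9
709 = 78×9 + 7
9 = 1×7 + 2
7 = 3×2 + 1
2 = 2×1 + 0
gcd(709, 2136) = 1, so the inverse exists.
Bézout: 1 = −315×2136 + 949×709.
So 709⁻¹ ≡ 949 (mod 2136).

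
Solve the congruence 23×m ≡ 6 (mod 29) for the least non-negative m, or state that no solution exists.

gcd(23, 29) = 1, so a unique solution mod 29 exists.
23⁻¹ ≡ 24 (mod 29).
m ≡ 24×6 ≡ 28 (mod 29).

28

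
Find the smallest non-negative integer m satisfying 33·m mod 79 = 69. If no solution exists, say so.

38

gcd(33, 79) = 1, so a unique solution mod 79 exists.
33⁻¹ ≡ 12 (mod 79).
m ≡ 12·69 ≡ 38 (mod 79).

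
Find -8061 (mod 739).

68

-8061 = -11·739 + 68, so -8061 ≡ 68 (mod 739).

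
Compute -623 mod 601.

-623 = -2×601 + 579, so -623 ≡ 579 (mod 601).

579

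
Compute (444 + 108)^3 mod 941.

444 + 108 = 552
(552)^3 ≡ 386 (mod 941)

386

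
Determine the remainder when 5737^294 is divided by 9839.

7088

Using repeated squaring:
5737^1 ≡ 5737 (mod 9839)
5737^2 ≡ 5737^2 = 32913169 ≡ 1714 (mod 9839)
5737^4 ≡ 1714^2 = 2937796 ≡ 5774 (mod 9839)
5737^8 ≡ 5774^2 = 33339076 ≡ 4544 (mod 9839)
5737^16 ≡ 4544^2 = 20647936 ≡ 5714 (mod 9839)
5737^32 ≡ 5714^2 = 32649796 ≡ 3994 (mod 9839)
5737^64 ≡ 3994^2 = 15952036 ≡ 3017 (mod 9839)
5737^128 ≡ 3017^2 = 9102289 ≡ 1214 (mod 9839)
5737^256 ≡ 1214^2 = 1473796 ≡ 7785 (mod 9839)
5737^294 = 5737^256 · 5737^32 · 5737^4 · 5737^2 ≡ 7785 · 3994 · 5774 · 1714 (mod 9839).
Accumulate the product:
7785 · 3994 = 31093290 ≡ 2050
2050 · 5774 = 11836700 ≡ 383
383 · 1714 = 656462 ≡ 7088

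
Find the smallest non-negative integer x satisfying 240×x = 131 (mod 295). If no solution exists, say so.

gcd(240, 295) = 5, and 5 does not divide 131.
So the congruence has no solution.

no solution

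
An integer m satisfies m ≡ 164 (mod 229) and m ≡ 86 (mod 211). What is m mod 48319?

229⁻¹ mod 211: 229×129 ≡ 1 (mod 211), so 229⁻¹ ≡ 129.
m = 164 + 229×((86 − 164)×129 mod 211) = 164 + 229×66 = 15278.

15278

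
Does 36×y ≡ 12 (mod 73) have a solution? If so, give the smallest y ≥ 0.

49

gcd(36, 73) = 1, so a unique solution mod 73 exists.
36⁻¹ ≡ 71 (mod 73).
y ≡ 71×12 ≡ 49 (mod 73).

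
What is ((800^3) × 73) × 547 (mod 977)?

(800)^3 ≡ 219 (mod 977)
219 × 73 = 15987 ≡ 355 (mod 977)
355 × 547 = 194185 ≡ 739 (mod 977)

739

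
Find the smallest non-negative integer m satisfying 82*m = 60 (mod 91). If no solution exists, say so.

gcd(82, 91) = 1, so a unique solution mod 91 exists.
82⁻¹ ≡ 10 (mod 91).
m ≡ 10*60 ≡ 54 (mod 91).

54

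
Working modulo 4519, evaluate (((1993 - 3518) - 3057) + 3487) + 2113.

1018

1993 - 3518 = -1525 ≡ 2994 (mod 4519)
2994 - 3057 = -63 ≡ 4456 (mod 4519)
4456 + 3487 = 7943 ≡ 3424 (mod 4519)
3424 + 2113 = 5537 ≡ 1018 (mod 4519)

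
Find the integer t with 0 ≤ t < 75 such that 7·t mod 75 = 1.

43

75 = 10*7 + 5
7 = 1*5 + 2
5 = 2*2 + 1
2 = 2*1 + 0
gcd(7, 75) = 1, so the inverse exists.
Back-substitute for 1:
1 = 1*5 − 2*2
  = −2*7 + 3*5
  = 3*75 − 32*7
So 7⁻¹ ≡ −32 ≡ 43 (mod 75).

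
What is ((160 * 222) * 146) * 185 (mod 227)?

130

160 * 222 = 35520 ≡ 108 (mod 227)
108 * 146 = 15768 ≡ 105 (mod 227)
105 * 185 = 19425 ≡ 130 (mod 227)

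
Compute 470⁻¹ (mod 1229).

Run the extended Euclidean algorithm:
1229 = 2×470 + 289
470 = 1×289 + 181
289 = 1×181 + 108
181 = 1×108 + 73
108 = 1×73 + 35
73 = 2×35 + 3
35 = 11×3 + 2
3 = 1×2 + 1
2 = 2×1 + 0
gcd(470, 1229) = 1, so the inverse exists.
Bézout: 1 = −161×1229 + 421×470.
So 470⁻¹ ≡ 421 (mod 1229).

421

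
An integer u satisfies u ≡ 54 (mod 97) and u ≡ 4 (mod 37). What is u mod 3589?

97⁻¹ mod 37: 97*29 ≡ 1 (mod 37), so 97⁻¹ ≡ 29.
u = 54 + 97*((4 − 54)*29 mod 37) = 54 + 97*30 = 2964.
Check: 2964 mod 97 = 54, 2964 mod 37 = 4. ✓

2964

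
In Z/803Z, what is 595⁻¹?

803 = 1*595 + 208
595 = 2*208 + 179
208 = 1*179 + 29
179 = 6*29 + 5
29 = 5*5 + 4
5 = 1*4 + 1
4 = 4*1 + 0
gcd(595, 803) = 1, so the inverse exists.
Bézout: 1 = −123*803 + 166*595.
So 595⁻¹ ≡ 166 (mod 803).

166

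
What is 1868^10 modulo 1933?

1804

10 in binary is 1010, i.e. 10 = 8 + 2.
1868^1 ≡ 1868 (mod 1933)
1868^2 ≡ 1868^2 = 3489424 ≡ 359 (mod 1933)
1868^4 ≡ 359^2 = 128881 ≡ 1303 (mod 1933)
1868^8 ≡ 1303^2 = 1697809 ≡ 635 (mod 1933)
1868^10 = 1868^8 · 1868^2 ≡ 635 · 359 (mod 1933).
635 · 359 = 227965 ≡ 1804 (mod 1933).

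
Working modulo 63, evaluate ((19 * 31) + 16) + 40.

15

19 * 31 = 589 ≡ 22 (mod 63)
22 + 16 = 38
38 + 40 = 78 ≡ 15 (mod 63)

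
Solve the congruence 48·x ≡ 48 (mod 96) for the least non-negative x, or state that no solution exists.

1

gcd(48, 96) = 48, and 48 | 48, so solutions exist.
Divide through by 48: 1·x ≡ 1 mod 2.
1⁻¹ ≡ 1 (mod 2).
x ≡ 1·1 ≡ 1 (mod 2).
The smallest non-negative solution is x = 1.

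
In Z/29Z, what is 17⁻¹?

Run the extended Euclidean algorithm:
29 = 1*17 + 12
17 = 1*12 + 5
12 = 2*5 + 2
5 = 2*2 + 1
2 = 2*1 + 0
gcd(17, 29) = 1, so the inverse exists.
Back-substitute for 1:
1 = 1*5 − 2*2
  = −2*12 + 5*5
  = 5*17 − 7*12
  = −7*29 + 12*17
So 17⁻¹ ≡ 12 (mod 29).

12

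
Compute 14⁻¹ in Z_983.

Run the extended Euclidean algorithm:
983 = 70·14 + 3
14 = 4·3 + 2
3 = 1·2 + 1
2 = 2·1 + 0
gcd(14, 983) = 1, so the inverse exists.
Bézout: 1 = 5·983 − 351·14.
So 14⁻¹ ≡ −351 ≡ 632 (mod 983).

632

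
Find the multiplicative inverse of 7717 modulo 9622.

6051

By the extended Euclidean algorithm:
9622 = 1·7717 + 1905
7717 = 4·1905 + 97
1905 = 19·97 + 62
97 = 1·62 + 35
62 = 1·35 + 27
35 = 1·27 + 8
27 = 3·8 + 3
8 = 2·3 + 2
3 = 1·2 + 1
2 = 2·1 + 0
gcd(7717, 9622) = 1, so the inverse exists.
Back-substitute for 1:
1 = 1·3 − 1·2
  = −1·8 + 3·3
  = 3·27 − 10·8
  = −10·35 + 13·27
  = 13·62 − 23·35
  = −23·97 + 36·62
  = 36·1905 − 707·97
  = −707·7717 + 2864·1905
  = 2864·9622 − 3571·7717
So 7717⁻¹ ≡ −3571 ≡ 6051 (mod 9622).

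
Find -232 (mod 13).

-232 = -18*13 + 2, so -232 ≡ 2 (mod 13).

2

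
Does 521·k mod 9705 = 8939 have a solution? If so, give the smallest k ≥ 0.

7729

gcd(521, 9705) = 1, so a unique solution mod 9705 exists.
521⁻¹ ≡ 1751 (mod 9705).
k ≡ 1751·8939 ≡ 7729 (mod 9705).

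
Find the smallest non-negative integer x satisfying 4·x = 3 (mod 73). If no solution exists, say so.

19

gcd(4, 73) = 1, so a unique solution mod 73 exists.
4⁻¹ ≡ 55 (mod 73).
x ≡ 55·3 ≡ 19 (mod 73).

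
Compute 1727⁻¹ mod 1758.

1361

1758 = 1×1727 + 31
1727 = 55×31 + 22
31 = 1×22 + 9
22 = 2×9 + 4
9 = 2×4 + 1
4 = 4×1 + 0
gcd(1727, 1758) = 1, so the inverse exists.
Back-substitute for 1:
1 = 1×9 − 2×4
  = −2×22 + 5×9
  = 5×31 − 7×22
  = −7×1727 + 390×31
  = 390×1758 − 397×1727
So 1727⁻¹ ≡ −397 ≡ 1361 (mod 1758).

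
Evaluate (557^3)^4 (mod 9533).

3507

(557)^3 ≡ 4002 (mod 9533)
(4002)^4 ≡ 3507 (mod 9533)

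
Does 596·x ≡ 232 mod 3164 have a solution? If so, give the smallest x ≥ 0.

gcd(596, 3164) = 4, and 4 | 232, so solutions exist.
Divide through by 4: 149·x = 58 (mod 791).
149⁻¹ ≡ 361 (mod 791).
x ≡ 361·58 ≡ 372 (mod 791).
The smallest non-negative solution is x = 372.

372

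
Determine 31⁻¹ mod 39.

34

Run the extended Euclidean algorithm:
39 = 1*31 + 8
31 = 3*8 + 7
8 = 1*7 + 1
7 = 7*1 + 0
gcd(31, 39) = 1, so the inverse exists.
Bézout: 1 = 4*39 − 5*31.
So 31⁻¹ ≡ −5 ≡ 34 (mod 39).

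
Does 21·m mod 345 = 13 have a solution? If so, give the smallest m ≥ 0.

no solution

gcd(21, 345) = 3, and 3 does not divide 13.
So the congruence has no solution.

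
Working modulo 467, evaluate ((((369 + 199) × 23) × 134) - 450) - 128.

149

369 + 199 = 568 ≡ 101 (mod 467)
101 × 23 = 2323 ≡ 455 (mod 467)
455 × 134 = 60970 ≡ 260 (mod 467)
260 - 450 = -190 ≡ 277 (mod 467)
277 - 128 = 149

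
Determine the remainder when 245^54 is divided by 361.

1

Using repeated squaring:
54 in binary is 110110, i.e. 54 = 32 + 16 + 4 + 2.
245^1 ≡ 245 (mod 361)
245^2 ≡ 245^2 = 60025 ≡ 99 (mod 361)
245^4 ≡ 99^2 = 9801 ≡ 54 (mod 361)
245^8 ≡ 54^2 = 2916 ≡ 28 (mod 361)
245^16 ≡ 28^2 = 784 ≡ 62 (mod 361)
245^32 ≡ 62^2 = 3844 ≡ 234 (mod 361)
245^54 = 245^32 · 245^16 · 245^4 · 245^2 ≡ 234 · 62 · 54 · 99 (mod 361).
Accumulate the product:
234 · 62 = 14508 ≡ 68
68 · 54 = 3672 ≡ 62
62 · 99 = 6138 ≡ 1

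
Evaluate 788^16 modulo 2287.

652

By square-and-multiply:
788^1 ≡ 788 (mod 2287)
788^2 ≡ 788^2 = 620944 ≡ 1167 (mod 2287)
788^4 ≡ 1167^2 = 1361889 ≡ 1124 (mod 2287)
788^8 ≡ 1124^2 = 1263376 ≡ 952 (mod 2287)
788^16 ≡ 952^2 = 906304 ≡ 652 (mod 2287)
So 788^16 ≡ 652 (mod 2287).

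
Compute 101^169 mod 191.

169 in binary is 10101001, i.e. 169 = 128 + 32 + 8 + 1.
101^1 ≡ 101 (mod 191)
101^2 ≡ 101^2 = 10201 ≡ 78 (mod 191)
101^4 ≡ 78^2 = 6084 ≡ 163 (mod 191)
101^8 ≡ 163^2 = 26569 ≡ 20 (mod 191)
101^16 ≡ 20^2 = 400 ≡ 18 (mod 191)
101^32 ≡ 18^2 = 324 ≡ 133 (mod 191)
101^64 ≡ 133^2 = 17689 ≡ 117 (mod 191)
101^128 ≡ 117^2 = 13689 ≡ 128 (mod 191)
101^169 = 101^128 · 101^32 · 101^8 · 101^1 ≡ 128 · 133 · 20 · 101 (mod 191).
Accumulate the product:
128 · 133 = 17024 ≡ 25
25 · 20 = 500 ≡ 118
118 · 101 = 11918 ≡ 76

76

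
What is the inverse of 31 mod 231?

231 = 7*31 + 14
31 = 2*14 + 3
14 = 4*3 + 2
3 = 1*2 + 1
2 = 2*1 + 0
gcd(31, 231) = 1, so the inverse exists.
Back-substitute for 1:
1 = 1*3 − 1*2
  = −1*14 + 5*3
  = 5*31 − 11*14
  = −11*231 + 82*31
So 31⁻¹ ≡ 82 (mod 231).

82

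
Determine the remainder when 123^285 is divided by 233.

285 in binary is 100011101, i.e. 285 = 256 + 16 + 8 + 4 + 1.
123^1 ≡ 123 (mod 233)
123^2 ≡ 123^2 = 15129 ≡ 217 (mod 233)
123^4 ≡ 217^2 = 47089 ≡ 23 (mod 233)
123^8 ≡ 23^2 = 529 ≡ 63 (mod 233)
123^16 ≡ 63^2 = 3969 ≡ 8 (mod 233)
123^32 ≡ 8^2 = 64 (mod 233)
123^64 ≡ 64^2 = 4096 ≡ 135 (mod 233)
123^128 ≡ 135^2 = 18225 ≡ 51 (mod 233)
123^256 ≡ 51^2 = 2601 ≡ 38 (mod 233)
123^285 = 123^256 × 123^16 × 123^8 × 123^4 × 123^1 ≡ 38 × 8 × 63 × 23 × 123 (mod 233).
Accumulate the product:
38 × 8 = 304 ≡ 71
71 × 63 = 4473 ≡ 46
46 × 23 = 1058 ≡ 126
126 × 123 = 15498 ≡ 120

120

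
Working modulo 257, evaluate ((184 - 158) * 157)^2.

184 - 158 = 26
26 * 157 = 4082 ≡ 227 (mod 257)
(227)^2 ≡ 129 (mod 257)

129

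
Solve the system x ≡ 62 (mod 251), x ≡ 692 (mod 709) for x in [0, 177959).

251⁻¹ mod 709: 251×274 ≡ 1 (mod 709), so 251⁻¹ ≡ 274.
x = 62 + 251×((692 − 62)×274 mod 709) = 62 + 251×333 = 83645.

83645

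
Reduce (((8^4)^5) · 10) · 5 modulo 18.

14

(8)^4 ≡ 10 (mod 18)
(10)^5 ≡ 10 (mod 18)
10 · 10 = 100 ≡ 10 (mod 18)
10 · 5 = 50 ≡ 14 (mod 18)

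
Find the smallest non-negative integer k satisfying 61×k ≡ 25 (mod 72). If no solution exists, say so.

gcd(61, 72) = 1, so a unique solution mod 72 exists.
61⁻¹ ≡ 13 (mod 72).
k ≡ 13×25 ≡ 37 (mod 72).

37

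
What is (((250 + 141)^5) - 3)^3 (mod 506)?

250 + 141 = 391
(391)^5 ≡ 483 (mod 506)
483 - 3 = 480
(480)^3 ≡ 134 (mod 506)

134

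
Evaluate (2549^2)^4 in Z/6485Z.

5661

(2549)^2 ≡ 5916 (mod 6485)
(5916)^4 ≡ 5661 (mod 6485)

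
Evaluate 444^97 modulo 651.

Compute successive squares:
444^1 ≡ 444 (mod 651)
444^2 ≡ 444^2 = 197136 ≡ 534 (mod 651)
444^4 ≡ 534^2 = 285156 ≡ 18 (mod 651)
444^8 ≡ 18^2 = 324 (mod 651)
444^16 ≡ 324^2 = 104976 ≡ 165 (mod 651)
444^32 ≡ 165^2 = 27225 ≡ 534 (mod 651)
444^64 ≡ 534^2 = 285156 ≡ 18 (mod 651)
444^97 = 444^64 × 444^32 × 444^1 ≡ 18 × 534 × 444 (mod 651).
Accumulate the product:
18 × 534 = 9612 ≡ 498
498 × 444 = 221112 ≡ 423

423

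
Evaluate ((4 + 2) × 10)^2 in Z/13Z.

12

4 + 2 = 6
6 × 10 = 60 ≡ 8 (mod 13)
(8)^2 ≡ 12 (mod 13)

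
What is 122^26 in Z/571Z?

484

By square-and-multiply:
26 in binary is 11010, i.e. 26 = 16 + 8 + 2.
122^1 ≡ 122 (mod 571)
122^2 ≡ 122^2 = 14884 ≡ 38 (mod 571)
122^4 ≡ 38^2 = 1444 ≡ 302 (mod 571)
122^8 ≡ 302^2 = 91204 ≡ 415 (mod 571)
122^16 ≡ 415^2 = 172225 ≡ 354 (mod 571)
122^26 = 122^16 · 122^8 · 122^2 ≡ 354 · 415 · 38 (mod 571).
Accumulate the product:
354 · 415 = 146910 ≡ 163
163 · 38 = 6194 ≡ 484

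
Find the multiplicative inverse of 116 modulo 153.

Run the extended Euclidean algorithm:
153 = 1*116 + 37
116 = 3*37 + 5
37 = 7*5 + 2
5 = 2*2 + 1
2 = 2*1 + 0
gcd(116, 153) = 1, so the inverse exists.
Back-substitute for 1:
1 = 1*5 − 2*2
  = −2*37 + 15*5
  = 15*116 − 47*37
  = −47*153 + 62*116
So 116⁻¹ ≡ 62 (mod 153).

62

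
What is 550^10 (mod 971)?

Using repeated squaring:
550^1 ≡ 550 (mod 971)
550^2 ≡ 550^2 = 302500 ≡ 519 (mod 971)
550^4 ≡ 519^2 = 269361 ≡ 394 (mod 971)
550^8 ≡ 394^2 = 155236 ≡ 847 (mod 971)
550^10 = 550^8 · 550^2 ≡ 847 · 519 (mod 971).
847 · 519 = 439593 ≡ 701 (mod 971).

701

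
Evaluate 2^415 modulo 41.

9

Using repeated squaring:
2^1 ≡ 2 (mod 41)
2^2 ≡ 2^2 = 4 (mod 41)
2^4 ≡ 4^2 = 16 (mod 41)
2^8 ≡ 16^2 = 256 ≡ 10 (mod 41)
2^16 ≡ 10^2 = 100 ≡ 18 (mod 41)
2^32 ≡ 18^2 = 324 ≡ 37 (mod 41)
2^64 ≡ 37^2 = 1369 ≡ 16 (mod 41)
2^128 ≡ 16^2 = 256 ≡ 10 (mod 41)
2^256 ≡ 10^2 = 100 ≡ 18 (mod 41)
2^415 = 2^256 * 2^128 * 2^16 * 2^8 * 2^4 * 2^2 * 2^1 ≡ 18 * 10 * 18 * 10 * 16 * 4 * 2 (mod 41).
Accumulate the product:
18 * 10 = 180 ≡ 16
16 * 18 = 288 ≡ 1
1 * 10 = 10
10 * 16 = 160 ≡ 37
37 * 4 = 148 ≡ 25
25 * 2 = 50 ≡ 9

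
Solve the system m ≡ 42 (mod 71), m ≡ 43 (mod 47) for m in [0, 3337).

184

71⁻¹ mod 47: 71*2 ≡ 1 (mod 47), so 71⁻¹ ≡ 2.
m = 42 + 71*((43 − 42)*2 mod 47) = 42 + 71*2 = 184.
Check: 184 mod 71 = 42, 184 mod 47 = 43. ✓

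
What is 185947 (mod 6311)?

185947 = 29×6311 + 2928, so 185947 ≡ 2928 (mod 6311).

2928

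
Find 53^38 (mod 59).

53^1 ≡ 53 (mod 59)
53^2 ≡ 53^2 = 2809 ≡ 36 (mod 59)
53^4 ≡ 36^2 = 1296 ≡ 57 (mod 59)
53^8 ≡ 57^2 = 3249 ≡ 4 (mod 59)
53^16 ≡ 4^2 = 16 (mod 59)
53^32 ≡ 16^2 = 256 ≡ 20 (mod 59)
53^38 = 53^32 · 53^4 · 53^2 ≡ 20 · 57 · 36 (mod 59).
Accumulate the product:
20 · 57 = 1140 ≡ 19
19 · 36 = 684 ≡ 35

35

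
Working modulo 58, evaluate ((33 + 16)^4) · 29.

29

33 + 16 = 49
(49)^4 ≡ 7 (mod 58)
7 · 29 = 203 ≡ 29 (mod 58)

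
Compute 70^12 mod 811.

262

12 in binary is 1100, i.e. 12 = 8 + 4.
70^1 ≡ 70 (mod 811)
70^2 ≡ 70^2 = 4900 ≡ 34 (mod 811)
70^4 ≡ 34^2 = 1156 ≡ 345 (mod 811)
70^8 ≡ 345^2 = 119025 ≡ 619 (mod 811)
70^12 = 70^8 · 70^4 ≡ 619 · 345 (mod 811).
619 · 345 = 213555 ≡ 262 (mod 811).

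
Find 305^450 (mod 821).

450 in binary is 111000010, i.e. 450 = 256 + 128 + 64 + 2.
305^1 ≡ 305 (mod 821)
305^2 ≡ 305^2 = 93025 ≡ 252 (mod 821)
305^4 ≡ 252^2 = 63504 ≡ 287 (mod 821)
305^8 ≡ 287^2 = 82369 ≡ 269 (mod 821)
305^16 ≡ 269^2 = 72361 ≡ 113 (mod 821)
305^32 ≡ 113^2 = 12769 ≡ 454 (mod 821)
305^64 ≡ 454^2 = 206116 ≡ 45 (mod 821)
305^128 ≡ 45^2 = 2025 ≡ 383 (mod 821)
305^256 ≡ 383^2 = 146689 ≡ 551 (mod 821)
305^450 = 305^256 · 305^128 · 305^64 · 305^2 ≡ 551 · 383 · 45 · 252 (mod 821).
Accumulate the product:
551 · 383 = 211033 ≡ 36
36 · 45 = 1620 ≡ 799
799 · 252 = 201348 ≡ 203

203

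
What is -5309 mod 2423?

1960

-5309 = -3×2423 + 1960, so -5309 ≡ 1960 (mod 2423).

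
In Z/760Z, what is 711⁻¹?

Run the extended Euclidean algorithm:
760 = 1·711 + 49
711 = 14·49 + 25
49 = 1·25 + 24
25 = 1·24 + 1
24 = 24·1 + 0
gcd(711, 760) = 1, so the inverse exists.
Back-substitute for 1:
1 = 1·25 − 1·24
  = −1·49 + 2·25
  = 2·711 − 29·49
  = −29·760 + 31·711
So 711⁻¹ ≡ 31 (mod 760).

31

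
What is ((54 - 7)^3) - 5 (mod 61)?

54 - 7 = 47
(47)^3 ≡ 1 (mod 61)
1 - 5 = -4 ≡ 57 (mod 61)

57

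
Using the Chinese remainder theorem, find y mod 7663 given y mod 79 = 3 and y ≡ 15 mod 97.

79⁻¹ mod 97: 79*70 ≡ 1 (mod 97), so 79⁻¹ ≡ 70.
y = 3 + 79*((15 − 3)*70 mod 97) = 3 + 79*64 = 5059.
Check: 5059 mod 79 = 3, 5059 mod 97 = 15. ✓

5059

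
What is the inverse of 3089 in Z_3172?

3172 = 1*3089 + 83
3089 = 37*83 + 18
83 = 4*18 + 11
18 = 1*11 + 7
11 = 1*7 + 4
7 = 1*4 + 3
4 = 1*3 + 1
3 = 3*1 + 0
gcd(3089, 3172) = 1, so the inverse exists.
Back-substitute for 1:
1 = 1*4 − 1*3
  = −1*7 + 2*4
  = 2*11 − 3*7
  = −3*18 + 5*11
  = 5*83 − 23*18
  = −23*3089 + 856*83
  = 856*3172 − 879*3089
So 3089⁻¹ ≡ −879 ≡ 2293 (mod 3172).

2293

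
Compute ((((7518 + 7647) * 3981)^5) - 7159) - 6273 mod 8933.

7978

7518 + 7647 = 15165 ≡ 6232 (mod 8933)
6232 * 3981 = 24809592 ≡ 2651 (mod 8933)
(2651)^5 ≡ 3544 (mod 8933)
3544 - 7159 = -3615 ≡ 5318 (mod 8933)
5318 - 6273 = -955 ≡ 7978 (mod 8933)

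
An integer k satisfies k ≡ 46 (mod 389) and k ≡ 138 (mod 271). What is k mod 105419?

389⁻¹ mod 271: 389×209 ≡ 1 (mod 271), so 389⁻¹ ≡ 209.
k = 46 + 389×((138 − 46)×209 mod 271) = 46 + 389×258 = 100408.

100408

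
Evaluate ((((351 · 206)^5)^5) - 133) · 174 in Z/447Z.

351 · 206 = 72306 ≡ 339 (mod 447)
(339)^5 ≡ 357 (mod 447)
(357)^5 ≡ 396 (mod 447)
396 - 133 = 263
263 · 174 = 45762 ≡ 168 (mod 447)

168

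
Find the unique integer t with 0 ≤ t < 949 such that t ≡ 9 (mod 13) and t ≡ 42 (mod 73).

334

13⁻¹ mod 73: 13·45 ≡ 1 (mod 73), so 13⁻¹ ≡ 45.
t = 9 + 13·((42 − 9)·45 mod 73) = 9 + 13·25 = 334.
Check: 334 mod 13 = 9, 334 mod 73 = 42. ✓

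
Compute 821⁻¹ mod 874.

841

874 = 1×821 + 53
821 = 15×53 + 26
53 = 2×26 + 1
26 = 26×1 + 0
gcd(821, 874) = 1, so the inverse exists.
Back-substitute for 1:
1 = 1×53 − 2×26
  = −2×821 + 31×53
  = 31×874 − 33×821
So 821⁻¹ ≡ −33 ≡ 841 (mod 874).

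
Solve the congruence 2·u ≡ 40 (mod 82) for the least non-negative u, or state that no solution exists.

gcd(2, 82) = 2, and 2 | 40, so solutions exist.
Divide through by 2: 1·u ≡ 20 (mod 41).
1⁻¹ ≡ 1 (mod 41).
u ≡ 1·20 ≡ 20 (mod 41).
The smallest non-negative solution is u = 20.

20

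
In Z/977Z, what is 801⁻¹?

272

977 = 1×801 + 176
801 = 4×176 + 97
176 = 1×97 + 79
97 = 1×79 + 18
79 = 4×18 + 7
18 = 2×7 + 4
7 = 1×4 + 3
4 = 1×3 + 1
3 = 3×1 + 0
gcd(801, 977) = 1, so the inverse exists.
Back-substitute for 1:
1 = 1×4 − 1×3
  = −1×7 + 2×4
  = 2×18 − 5×7
  = −5×79 + 22×18
  = 22×97 − 27×79
  = −27×176 + 49×97
  = 49×801 − 223×176
  = −223×977 + 272×801
So 801⁻¹ ≡ 272 (mod 977).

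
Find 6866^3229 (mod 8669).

6388

Compute successive squares:
3229 in binary is 110010011101, i.e. 3229 = 2048 + 1024 + 128 + 16 + 8 + 4 + 1.
6866^1 ≡ 6866 (mod 8669)
6866^2 ≡ 6866^2 = 47141956 ≡ 8603 (mod 8669)
6866^4 ≡ 8603^2 = 74011609 ≡ 4356 (mod 8669)
6866^8 ≡ 4356^2 = 18974736 ≡ 6964 (mod 8669)
6866^16 ≡ 6964^2 = 48497296 ≡ 2910 (mod 8669)
6866^32 ≡ 2910^2 = 8468100 ≡ 7156 (mod 8669)
6866^64 ≡ 7156^2 = 51208336 ≡ 553 (mod 8669)
6866^128 ≡ 553^2 = 305809 ≡ 2394 (mod 8669)
6866^256 ≡ 2394^2 = 5731236 ≡ 1027 (mod 8669)
6866^512 ≡ 1027^2 = 1054729 ≡ 5780 (mod 8669)
6866^1024 ≡ 5780^2 = 33408400 ≡ 6743 (mod 8669)
6866^2048 ≡ 6743^2 = 45468049 ≡ 7813 (mod 8669)
6866^3229 = 6866^2048 * 6866^1024 * 6866^128 * 6866^16 * 6866^8 * 6866^4 * 6866^1 ≡ 7813 * 6743 * 2394 * 2910 * 6964 * 4356 * 6866 (mod 8669).
Accumulate the product:
7813 * 6743 = 52683059 ≡ 1546
1546 * 2394 = 3701124 ≡ 8130
8130 * 2910 = 23658300 ≡ 599
599 * 6964 = 4171436 ≡ 1647
1647 * 4356 = 7174332 ≡ 5069
5069 * 6866 = 34803754 ≡ 6388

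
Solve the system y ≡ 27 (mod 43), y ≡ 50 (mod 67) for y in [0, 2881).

43⁻¹ mod 67: 43*53 ≡ 1 (mod 67), so 43⁻¹ ≡ 53.
y = 27 + 43*((50 − 27)*53 mod 67) = 27 + 43*13 = 586.
Check: 586 mod 43 = 27, 586 mod 67 = 50. ✓

586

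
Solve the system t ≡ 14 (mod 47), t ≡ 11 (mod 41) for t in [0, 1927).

47⁻¹ mod 41: 47·7 ≡ 1 (mod 41), so 47⁻¹ ≡ 7.
t = 14 + 47·((11 − 14)·7 mod 41) = 14 + 47·20 = 954.
Check: 954 mod 47 = 14, 954 mod 41 = 11. ✓

954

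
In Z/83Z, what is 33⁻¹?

78

83 = 2×33 + 17
33 = 1×17 + 16
17 = 1×16 + 1
16 = 16×1 + 0
gcd(33, 83) = 1, so the inverse exists.
Back-substitute for 1:
1 = 1×17 − 1×16
  = −1×33 + 2×17
  = 2×83 − 5×33
So 33⁻¹ ≡ −5 ≡ 78 (mod 83).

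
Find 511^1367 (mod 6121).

Using repeated squaring:
1367 in binary is 10101010111, i.e. 1367 = 1024 + 256 + 64 + 16 + 4 + 2 + 1.
511^1 ≡ 511 (mod 6121)
511^2 ≡ 511^2 = 261121 ≡ 4039 (mod 6121)
511^4 ≡ 4039^2 = 16313521 ≡ 1056 (mod 6121)
511^8 ≡ 1056^2 = 1115136 ≡ 1114 (mod 6121)
511^16 ≡ 1114^2 = 1240996 ≡ 4554 (mod 6121)
511^32 ≡ 4554^2 = 20738916 ≡ 968 (mod 6121)
511^64 ≡ 968^2 = 937024 ≡ 511 (mod 6121)
511^128 ≡ 511^2 = 261121 ≡ 4039 (mod 6121)
511^256 ≡ 4039^2 = 16313521 ≡ 1056 (mod 6121)
511^512 ≡ 1056^2 = 1115136 ≡ 1114 (mod 6121)
511^1024 ≡ 1114^2 = 1240996 ≡ 4554 (mod 6121)
511^1367 = 511^1024 × 511^256 × 511^64 × 511^16 × 511^4 × 511^2 × 511^1 ≡ 4554 × 1056 × 511 × 4554 × 1056 × 4039 × 511 (mod 6121).
Accumulate the product:
4554 × 1056 = 4809024 ≡ 4039
4039 × 511 = 2063929 ≡ 1152
1152 × 4554 = 5246208 ≡ 511
511 × 1056 = 539616 ≡ 968
968 × 4039 = 3909752 ≡ 4554
4554 × 511 = 2327094 ≡ 1114

1114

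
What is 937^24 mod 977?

Compute successive squares:
24 in binary is 11000, i.e. 24 = 16 + 8.
937^1 ≡ 937 (mod 977)
937^2 ≡ 937^2 = 877969 ≡ 623 (mod 977)
937^4 ≡ 623^2 = 388129 ≡ 260 (mod 977)
937^8 ≡ 260^2 = 67600 ≡ 187 (mod 977)
937^16 ≡ 187^2 = 34969 ≡ 774 (mod 977)
937^24 = 937^16 × 937^8 ≡ 774 × 187 (mod 977).
774 × 187 = 144738 ≡ 142 (mod 977).

142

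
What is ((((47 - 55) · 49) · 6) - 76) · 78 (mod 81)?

75

47 - 55 = -8 ≡ 73 (mod 81)
73 · 49 = 3577 ≡ 13 (mod 81)
13 · 6 = 78
78 - 76 = 2
2 · 78 = 156 ≡ 75 (mod 81)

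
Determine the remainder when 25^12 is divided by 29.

Compute successive squares:
25^1 ≡ 25 (mod 29)
25^2 ≡ 25^2 = 625 ≡ 16 (mod 29)
25^4 ≡ 16^2 = 256 ≡ 24 (mod 29)
25^8 ≡ 24^2 = 576 ≡ 25 (mod 29)
25^12 = 25^8 · 25^4 ≡ 25 · 24 (mod 29).
25 · 24 = 600 ≡ 20 (mod 29).

20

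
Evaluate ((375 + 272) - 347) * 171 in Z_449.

114

375 + 272 = 647 ≡ 198 (mod 449)
198 - 347 = -149 ≡ 300 (mod 449)
300 * 171 = 51300 ≡ 114 (mod 449)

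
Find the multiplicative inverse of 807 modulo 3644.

By the extended Euclidean algorithm:
3644 = 4×807 + 416
807 = 1×416 + 391
416 = 1×391 + 25
391 = 15×25 + 16
25 = 1×16 + 9
16 = 1×9 + 7
9 = 1×7 + 2
7 = 3×2 + 1
2 = 2×1 + 0
gcd(807, 3644) = 1, so the inverse exists.
Bézout: 1 = −355×3644 + 1603×807.
So 807⁻¹ ≡ 1603 (mod 3644).

1603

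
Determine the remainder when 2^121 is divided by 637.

366

Using repeated squaring:
121 in binary is 1111001, i.e. 121 = 64 + 32 + 16 + 8 + 1.
2^1 ≡ 2 (mod 637)
2^2 ≡ 2^2 = 4 (mod 637)
2^4 ≡ 4^2 = 16 (mod 637)
2^8 ≡ 16^2 = 256 (mod 637)
2^16 ≡ 256^2 = 65536 ≡ 562 (mod 637)
2^32 ≡ 562^2 = 315844 ≡ 529 (mod 637)
2^64 ≡ 529^2 = 279841 ≡ 198 (mod 637)
2^121 = 2^64 × 2^32 × 2^16 × 2^8 × 2^1 ≡ 198 × 529 × 562 × 256 × 2 (mod 637).
Accumulate the product:
198 × 529 = 104742 ≡ 274
274 × 562 = 153988 ≡ 471
471 × 256 = 120576 ≡ 183
183 × 2 = 366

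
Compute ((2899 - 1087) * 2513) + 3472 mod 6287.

2899 - 1087 = 1812
1812 * 2513 = 4553556 ≡ 1768 (mod 6287)
1768 + 3472 = 5240

5240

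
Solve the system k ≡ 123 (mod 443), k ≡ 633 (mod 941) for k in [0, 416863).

443⁻¹ mod 941: 443×633 ≡ 1 (mod 941), so 443⁻¹ ≡ 633.
k = 123 + 443×((633 − 123)×633 mod 941) = 123 + 443×67 = 29804.

29804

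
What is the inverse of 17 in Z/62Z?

62 = 3×17 + 11
17 = 1×11 + 6
11 = 1×6 + 5
6 = 1×5 + 1
5 = 5×1 + 0
gcd(17, 62) = 1, so the inverse exists.
Back-substitute for 1:
1 = 1×6 − 1×5
  = −1×11 + 2×6
  = 2×17 − 3×11
  = −3×62 + 11×17
So 17⁻¹ ≡ 11 (mod 62).

11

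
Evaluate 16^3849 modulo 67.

40

Using repeated squaring:
16^1 ≡ 16 (mod 67)
16^2 ≡ 16^2 = 256 ≡ 55 (mod 67)
16^4 ≡ 55^2 = 3025 ≡ 10 (mod 67)
16^8 ≡ 10^2 = 100 ≡ 33 (mod 67)
16^16 ≡ 33^2 = 1089 ≡ 17 (mod 67)
16^32 ≡ 17^2 = 289 ≡ 21 (mod 67)
16^64 ≡ 21^2 = 441 ≡ 39 (mod 67)
16^128 ≡ 39^2 = 1521 ≡ 47 (mod 67)
16^256 ≡ 47^2 = 2209 ≡ 65 (mod 67)
16^512 ≡ 65^2 = 4225 ≡ 4 (mod 67)
16^1024 ≡ 4^2 = 16 (mod 67)
16^2048 ≡ 16^2 = 256 ≡ 55 (mod 67)
16^3849 = 16^2048 · 16^1024 · 16^512 · 16^256 · 16^8 · 16^1 ≡ 55 · 16 · 4 · 65 · 33 · 16 (mod 67).
Accumulate the product:
55 · 16 = 880 ≡ 9
9 · 4 = 36
36 · 65 = 2340 ≡ 62
62 · 33 = 2046 ≡ 36
36 · 16 = 576 ≡ 40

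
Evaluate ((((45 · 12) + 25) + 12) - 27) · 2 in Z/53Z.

45 · 12 = 540 ≡ 10 (mod 53)
10 + 25 = 35
35 + 12 = 47
47 - 27 = 20
20 · 2 = 40

40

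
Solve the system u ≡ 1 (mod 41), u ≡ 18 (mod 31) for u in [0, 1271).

452

41⁻¹ mod 31: 41·28 ≡ 1 (mod 31), so 41⁻¹ ≡ 28.
u = 1 + 41·((18 − 1)·28 mod 31) = 1 + 41·11 = 452.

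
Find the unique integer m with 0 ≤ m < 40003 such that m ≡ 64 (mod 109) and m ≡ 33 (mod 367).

109⁻¹ mod 367: 109*266 ≡ 1 (mod 367), so 109⁻¹ ≡ 266.
m = 64 + 109*((33 − 64)*266 mod 367) = 64 + 109*195 = 21319.
Check: 21319 mod 109 = 64, 21319 mod 367 = 33. ✓

21319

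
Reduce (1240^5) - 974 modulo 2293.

861

(1240)^5 ≡ 1835 (mod 2293)
1835 - 974 = 861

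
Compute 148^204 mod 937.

By square-and-multiply:
204 in binary is 11001100, i.e. 204 = 128 + 64 + 8 + 4.
148^1 ≡ 148 (mod 937)
148^2 ≡ 148^2 = 21904 ≡ 353 (mod 937)
148^4 ≡ 353^2 = 124609 ≡ 925 (mod 937)
148^8 ≡ 925^2 = 855625 ≡ 144 (mod 937)
148^16 ≡ 144^2 = 20736 ≡ 122 (mod 937)
148^32 ≡ 122^2 = 14884 ≡ 829 (mod 937)
148^64 ≡ 829^2 = 687241 ≡ 420 (mod 937)
148^128 ≡ 420^2 = 176400 ≡ 244 (mod 937)
148^204 = 148^128 * 148^64 * 148^8 * 148^4 ≡ 244 * 420 * 144 * 925 (mod 937).
Accumulate the product:
244 * 420 = 102480 ≡ 347
347 * 144 = 49968 ≡ 307
307 * 925 = 283975 ≡ 64

64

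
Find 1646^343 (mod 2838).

Using repeated squaring:
1646^1 ≡ 1646 (mod 2838)
1646^2 ≡ 1646^2 = 2709316 ≡ 1864 (mod 2838)
1646^4 ≡ 1864^2 = 3474496 ≡ 784 (mod 2838)
1646^8 ≡ 784^2 = 614656 ≡ 1648 (mod 2838)
1646^16 ≡ 1648^2 = 2715904 ≡ 2776 (mod 2838)
1646^32 ≡ 2776^2 = 7706176 ≡ 1006 (mod 2838)
1646^64 ≡ 1006^2 = 1012036 ≡ 1708 (mod 2838)
1646^128 ≡ 1708^2 = 2917264 ≡ 2638 (mod 2838)
1646^256 ≡ 2638^2 = 6959044 ≡ 268 (mod 2838)
1646^343 = 1646^256 · 1646^64 · 1646^16 · 1646^4 · 1646^2 · 1646^1 ≡ 268 · 1708 · 2776 · 784 · 1864 · 1646 (mod 2838).
Accumulate the product:
268 · 1708 = 457744 ≡ 826
826 · 2776 = 2292976 ≡ 2710
2710 · 784 = 2124640 ≡ 1816
1816 · 1864 = 3385024 ≡ 2128
2128 · 1646 = 3502688 ≡ 596

596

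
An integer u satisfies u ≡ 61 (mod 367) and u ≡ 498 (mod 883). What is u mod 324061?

367⁻¹ mod 883: 367·320 ≡ 1 (mod 883), so 367⁻¹ ≡ 320.
u = 61 + 367·((498 − 61)·320 mod 883) = 61 + 367·326 = 119703.

119703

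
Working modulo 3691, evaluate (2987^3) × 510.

(2987)^3 ≡ 257 (mod 3691)
257 × 510 = 131070 ≡ 1885 (mod 3691)

1885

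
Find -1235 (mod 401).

-1235 = -4*401 + 369, so -1235 ≡ 369 (mod 401).

369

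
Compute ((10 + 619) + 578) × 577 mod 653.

341

10 + 619 = 629
629 + 578 = 1207 ≡ 554 (mod 653)
554 × 577 = 319658 ≡ 341 (mod 653)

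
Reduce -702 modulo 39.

0

-702 = -18*39 + 0, so -702 ≡ 0 (mod 39).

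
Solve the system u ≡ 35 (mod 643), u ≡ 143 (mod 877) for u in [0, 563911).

43116

643⁻¹ mod 877: 643*431 ≡ 1 (mod 877), so 643⁻¹ ≡ 431.
u = 35 + 643*((143 − 35)*431 mod 877) = 35 + 643*67 = 43116.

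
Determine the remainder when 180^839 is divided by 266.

24

839 in binary is 1101000111, i.e. 839 = 512 + 256 + 64 + 4 + 2 + 1.
180^1 ≡ 180 (mod 266)
180^2 ≡ 180^2 = 32400 ≡ 214 (mod 266)
180^4 ≡ 214^2 = 45796 ≡ 44 (mod 266)
180^8 ≡ 44^2 = 1936 ≡ 74 (mod 266)
180^16 ≡ 74^2 = 5476 ≡ 156 (mod 266)
180^32 ≡ 156^2 = 24336 ≡ 130 (mod 266)
180^64 ≡ 130^2 = 16900 ≡ 142 (mod 266)
180^128 ≡ 142^2 = 20164 ≡ 214 (mod 266)
180^256 ≡ 214^2 = 45796 ≡ 44 (mod 266)
180^512 ≡ 44^2 = 1936 ≡ 74 (mod 266)
180^839 = 180^512 · 180^256 · 180^64 · 180^4 · 180^2 · 180^1 ≡ 74 · 44 · 142 · 44 · 214 · 180 (mod 266).
Accumulate the product:
74 · 44 = 3256 ≡ 64
64 · 142 = 9088 ≡ 44
44 · 44 = 1936 ≡ 74
74 · 214 = 15836 ≡ 142
142 · 180 = 25560 ≡ 24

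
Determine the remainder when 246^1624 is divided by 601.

32

1624 in binary is 11001011000, i.e. 1624 = 1024 + 512 + 64 + 16 + 8.
246^1 ≡ 246 (mod 601)
246^2 ≡ 246^2 = 60516 ≡ 416 (mod 601)
246^4 ≡ 416^2 = 173056 ≡ 569 (mod 601)
246^8 ≡ 569^2 = 323761 ≡ 423 (mod 601)
246^16 ≡ 423^2 = 178929 ≡ 432 (mod 601)
246^32 ≡ 432^2 = 186624 ≡ 314 (mod 601)
246^64 ≡ 314^2 = 98596 ≡ 32 (mod 601)
246^128 ≡ 32^2 = 1024 ≡ 423 (mod 601)
246^256 ≡ 423^2 = 178929 ≡ 432 (mod 601)
246^512 ≡ 432^2 = 186624 ≡ 314 (mod 601)
246^1024 ≡ 314^2 = 98596 ≡ 32 (mod 601)
246^1624 = 246^1024 * 246^512 * 246^64 * 246^16 * 246^8 ≡ 32 * 314 * 32 * 432 * 423 (mod 601).
Accumulate the product:
32 * 314 = 10048 ≡ 432
432 * 32 = 13824 ≡ 1
1 * 432 = 432
432 * 423 = 182736 ≡ 32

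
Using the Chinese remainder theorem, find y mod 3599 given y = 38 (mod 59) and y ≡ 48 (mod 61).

3342

59⁻¹ mod 61: 59×30 ≡ 1 (mod 61), so 59⁻¹ ≡ 30.
y = 38 + 59×((48 − 38)×30 mod 61) = 38 + 59×56 = 3342.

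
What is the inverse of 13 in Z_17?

Run the extended Euclidean algorithm:
17 = 1×13 + 4
13 = 3×4 + 1
4 = 4×1 + 0
gcd(13, 17) = 1, so the inverse exists.
Bézout: 1 = −3×17 + 4×13.
So 13⁻¹ ≡ 4 (mod 17).

4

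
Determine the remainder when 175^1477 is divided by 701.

154

By square-and-multiply:
1477 in binary is 10111000101, i.e. 1477 = 1024 + 256 + 128 + 64 + 4 + 1.
175^1 ≡ 175 (mod 701)
175^2 ≡ 175^2 = 30625 ≡ 482 (mod 701)
175^4 ≡ 482^2 = 232324 ≡ 293 (mod 701)
175^8 ≡ 293^2 = 85849 ≡ 327 (mod 701)
175^16 ≡ 327^2 = 106929 ≡ 377 (mod 701)
175^32 ≡ 377^2 = 142129 ≡ 527 (mod 701)
175^64 ≡ 527^2 = 277729 ≡ 133 (mod 701)
175^128 ≡ 133^2 = 17689 ≡ 164 (mod 701)
175^256 ≡ 164^2 = 26896 ≡ 258 (mod 701)
175^512 ≡ 258^2 = 66564 ≡ 670 (mod 701)
175^1024 ≡ 670^2 = 448900 ≡ 260 (mod 701)
175^1477 = 175^1024 · 175^256 · 175^128 · 175^64 · 175^4 · 175^1 ≡ 260 · 258 · 164 · 133 · 293 · 175 (mod 701).
Accumulate the product:
260 · 258 = 67080 ≡ 485
485 · 164 = 79540 ≡ 327
327 · 133 = 43491 ≡ 29
29 · 293 = 8497 ≡ 85
85 · 175 = 14875 ≡ 154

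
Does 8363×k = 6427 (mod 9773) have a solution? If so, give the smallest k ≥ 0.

1652

gcd(8363, 9773) = 1, so a unique solution mod 9773 exists.
8363⁻¹ ≡ 2821 (mod 9773).
k ≡ 2821×6427 ≡ 1652 (mod 9773).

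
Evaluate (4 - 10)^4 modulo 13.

9

4 - 10 = -6 ≡ 7 (mod 13)
(7)^4 ≡ 9 (mod 13)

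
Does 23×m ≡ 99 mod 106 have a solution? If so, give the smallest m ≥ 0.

gcd(23, 106) = 1, so a unique solution mod 106 exists.
23⁻¹ ≡ 83 (mod 106).
m ≡ 83×99 ≡ 55 (mod 106).

55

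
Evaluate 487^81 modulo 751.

487^1 ≡ 487 (mod 751)
487^2 ≡ 487^2 = 237169 ≡ 604 (mod 751)
487^4 ≡ 604^2 = 364816 ≡ 581 (mod 751)
487^8 ≡ 581^2 = 337561 ≡ 362 (mod 751)
487^16 ≡ 362^2 = 131044 ≡ 370 (mod 751)
487^32 ≡ 370^2 = 136900 ≡ 218 (mod 751)
487^64 ≡ 218^2 = 47524 ≡ 211 (mod 751)
487^81 = 487^64 × 487^16 × 487^1 ≡ 211 × 370 × 487 (mod 751).
Accumulate the product:
211 × 370 = 78070 ≡ 717
717 × 487 = 349179 ≡ 715

715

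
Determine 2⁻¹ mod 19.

10

By the extended Euclidean algorithm:
19 = 9×2 + 1
2 = 2×1 + 0
gcd(2, 19) = 1, so the inverse exists.
Back-substitute for 1:
1 = 1×19 − 9×2
So 2⁻¹ ≡ −9 ≡ 10 (mod 19).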